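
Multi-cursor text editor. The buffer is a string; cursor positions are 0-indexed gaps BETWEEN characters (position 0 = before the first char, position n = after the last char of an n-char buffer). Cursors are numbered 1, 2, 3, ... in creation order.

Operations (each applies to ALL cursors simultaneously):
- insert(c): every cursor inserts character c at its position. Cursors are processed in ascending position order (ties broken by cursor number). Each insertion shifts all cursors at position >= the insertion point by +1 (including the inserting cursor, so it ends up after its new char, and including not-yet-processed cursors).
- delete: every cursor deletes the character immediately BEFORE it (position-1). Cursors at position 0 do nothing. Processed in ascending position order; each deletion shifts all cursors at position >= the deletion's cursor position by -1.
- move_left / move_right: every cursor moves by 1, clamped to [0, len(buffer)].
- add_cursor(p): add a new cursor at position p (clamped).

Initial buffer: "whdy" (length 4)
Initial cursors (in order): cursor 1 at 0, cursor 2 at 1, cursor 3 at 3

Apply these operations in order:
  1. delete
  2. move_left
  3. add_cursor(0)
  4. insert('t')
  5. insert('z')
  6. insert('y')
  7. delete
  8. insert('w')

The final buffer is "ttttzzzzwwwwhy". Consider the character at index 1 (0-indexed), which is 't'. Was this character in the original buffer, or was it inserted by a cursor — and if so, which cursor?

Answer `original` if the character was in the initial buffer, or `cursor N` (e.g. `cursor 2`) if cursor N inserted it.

Answer: cursor 2

Derivation:
After op 1 (delete): buffer="hy" (len 2), cursors c1@0 c2@0 c3@1, authorship ..
After op 2 (move_left): buffer="hy" (len 2), cursors c1@0 c2@0 c3@0, authorship ..
After op 3 (add_cursor(0)): buffer="hy" (len 2), cursors c1@0 c2@0 c3@0 c4@0, authorship ..
After op 4 (insert('t')): buffer="tttthy" (len 6), cursors c1@4 c2@4 c3@4 c4@4, authorship 1234..
After op 5 (insert('z')): buffer="ttttzzzzhy" (len 10), cursors c1@8 c2@8 c3@8 c4@8, authorship 12341234..
After op 6 (insert('y')): buffer="ttttzzzzyyyyhy" (len 14), cursors c1@12 c2@12 c3@12 c4@12, authorship 123412341234..
After op 7 (delete): buffer="ttttzzzzhy" (len 10), cursors c1@8 c2@8 c3@8 c4@8, authorship 12341234..
After op 8 (insert('w')): buffer="ttttzzzzwwwwhy" (len 14), cursors c1@12 c2@12 c3@12 c4@12, authorship 123412341234..
Authorship (.=original, N=cursor N): 1 2 3 4 1 2 3 4 1 2 3 4 . .
Index 1: author = 2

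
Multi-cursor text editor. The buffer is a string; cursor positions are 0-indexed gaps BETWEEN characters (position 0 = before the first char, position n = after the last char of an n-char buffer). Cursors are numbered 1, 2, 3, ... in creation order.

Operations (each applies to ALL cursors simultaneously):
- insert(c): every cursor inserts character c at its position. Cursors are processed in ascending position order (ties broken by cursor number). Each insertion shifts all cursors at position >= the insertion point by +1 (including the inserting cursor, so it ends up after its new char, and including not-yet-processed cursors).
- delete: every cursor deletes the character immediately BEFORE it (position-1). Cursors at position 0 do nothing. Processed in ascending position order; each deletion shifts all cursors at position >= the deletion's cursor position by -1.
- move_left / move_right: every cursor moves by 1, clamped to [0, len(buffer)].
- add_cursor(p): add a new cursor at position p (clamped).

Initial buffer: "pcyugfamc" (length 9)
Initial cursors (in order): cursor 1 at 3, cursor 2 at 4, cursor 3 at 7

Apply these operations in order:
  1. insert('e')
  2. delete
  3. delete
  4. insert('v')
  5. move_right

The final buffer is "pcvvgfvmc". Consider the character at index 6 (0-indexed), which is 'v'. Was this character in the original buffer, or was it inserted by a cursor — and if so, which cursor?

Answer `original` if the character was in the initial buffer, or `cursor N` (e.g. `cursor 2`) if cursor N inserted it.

After op 1 (insert('e')): buffer="pcyeuegfaemc" (len 12), cursors c1@4 c2@6 c3@10, authorship ...1.2...3..
After op 2 (delete): buffer="pcyugfamc" (len 9), cursors c1@3 c2@4 c3@7, authorship .........
After op 3 (delete): buffer="pcgfmc" (len 6), cursors c1@2 c2@2 c3@4, authorship ......
After op 4 (insert('v')): buffer="pcvvgfvmc" (len 9), cursors c1@4 c2@4 c3@7, authorship ..12..3..
After op 5 (move_right): buffer="pcvvgfvmc" (len 9), cursors c1@5 c2@5 c3@8, authorship ..12..3..
Authorship (.=original, N=cursor N): . . 1 2 . . 3 . .
Index 6: author = 3

Answer: cursor 3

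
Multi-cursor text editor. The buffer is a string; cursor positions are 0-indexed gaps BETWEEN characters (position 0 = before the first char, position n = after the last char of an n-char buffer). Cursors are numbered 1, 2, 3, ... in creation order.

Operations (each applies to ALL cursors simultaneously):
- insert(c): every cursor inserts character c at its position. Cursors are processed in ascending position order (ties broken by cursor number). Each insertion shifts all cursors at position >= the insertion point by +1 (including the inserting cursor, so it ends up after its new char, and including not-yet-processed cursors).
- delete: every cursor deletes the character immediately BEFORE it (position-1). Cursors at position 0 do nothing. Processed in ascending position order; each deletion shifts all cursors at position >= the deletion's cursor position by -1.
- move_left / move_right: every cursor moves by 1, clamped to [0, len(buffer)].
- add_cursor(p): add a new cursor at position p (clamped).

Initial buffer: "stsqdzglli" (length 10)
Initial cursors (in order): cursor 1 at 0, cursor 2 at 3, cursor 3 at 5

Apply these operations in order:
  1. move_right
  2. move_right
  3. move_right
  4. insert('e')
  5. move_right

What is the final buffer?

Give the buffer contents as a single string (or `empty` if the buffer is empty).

After op 1 (move_right): buffer="stsqdzglli" (len 10), cursors c1@1 c2@4 c3@6, authorship ..........
After op 2 (move_right): buffer="stsqdzglli" (len 10), cursors c1@2 c2@5 c3@7, authorship ..........
After op 3 (move_right): buffer="stsqdzglli" (len 10), cursors c1@3 c2@6 c3@8, authorship ..........
After op 4 (insert('e')): buffer="stseqdzegleli" (len 13), cursors c1@4 c2@8 c3@11, authorship ...1...2..3..
After op 5 (move_right): buffer="stseqdzegleli" (len 13), cursors c1@5 c2@9 c3@12, authorship ...1...2..3..

Answer: stseqdzegleli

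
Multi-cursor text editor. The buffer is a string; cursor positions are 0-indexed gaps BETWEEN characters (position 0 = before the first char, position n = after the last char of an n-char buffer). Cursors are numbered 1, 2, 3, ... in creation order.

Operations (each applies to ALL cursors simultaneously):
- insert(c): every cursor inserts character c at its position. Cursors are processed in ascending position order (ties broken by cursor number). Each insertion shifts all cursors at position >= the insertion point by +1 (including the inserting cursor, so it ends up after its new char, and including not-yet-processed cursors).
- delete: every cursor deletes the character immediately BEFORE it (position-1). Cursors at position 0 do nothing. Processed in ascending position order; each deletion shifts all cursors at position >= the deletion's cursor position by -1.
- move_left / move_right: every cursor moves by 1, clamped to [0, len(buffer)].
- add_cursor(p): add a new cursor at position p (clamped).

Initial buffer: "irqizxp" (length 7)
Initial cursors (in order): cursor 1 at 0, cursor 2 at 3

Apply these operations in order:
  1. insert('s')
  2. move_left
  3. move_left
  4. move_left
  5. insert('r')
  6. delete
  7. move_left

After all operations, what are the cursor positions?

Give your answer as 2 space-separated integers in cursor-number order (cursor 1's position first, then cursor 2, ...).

After op 1 (insert('s')): buffer="sirqsizxp" (len 9), cursors c1@1 c2@5, authorship 1...2....
After op 2 (move_left): buffer="sirqsizxp" (len 9), cursors c1@0 c2@4, authorship 1...2....
After op 3 (move_left): buffer="sirqsizxp" (len 9), cursors c1@0 c2@3, authorship 1...2....
After op 4 (move_left): buffer="sirqsizxp" (len 9), cursors c1@0 c2@2, authorship 1...2....
After op 5 (insert('r')): buffer="rsirrqsizxp" (len 11), cursors c1@1 c2@4, authorship 11.2..2....
After op 6 (delete): buffer="sirqsizxp" (len 9), cursors c1@0 c2@2, authorship 1...2....
After op 7 (move_left): buffer="sirqsizxp" (len 9), cursors c1@0 c2@1, authorship 1...2....

Answer: 0 1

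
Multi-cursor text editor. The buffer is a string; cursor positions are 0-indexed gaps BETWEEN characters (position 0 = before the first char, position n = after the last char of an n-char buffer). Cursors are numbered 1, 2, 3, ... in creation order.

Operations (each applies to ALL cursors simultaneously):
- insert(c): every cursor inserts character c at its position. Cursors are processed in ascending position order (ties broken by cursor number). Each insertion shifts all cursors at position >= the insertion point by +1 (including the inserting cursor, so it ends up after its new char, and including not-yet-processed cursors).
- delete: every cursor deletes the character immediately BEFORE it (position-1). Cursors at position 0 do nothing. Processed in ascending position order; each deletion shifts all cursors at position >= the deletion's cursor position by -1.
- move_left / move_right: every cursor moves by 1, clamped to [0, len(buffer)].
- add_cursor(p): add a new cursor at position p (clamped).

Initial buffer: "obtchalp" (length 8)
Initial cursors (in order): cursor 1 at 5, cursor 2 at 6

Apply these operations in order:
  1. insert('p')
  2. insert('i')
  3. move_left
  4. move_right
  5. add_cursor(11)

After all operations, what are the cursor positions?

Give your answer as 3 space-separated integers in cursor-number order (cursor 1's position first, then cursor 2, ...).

After op 1 (insert('p')): buffer="obtchpaplp" (len 10), cursors c1@6 c2@8, authorship .....1.2..
After op 2 (insert('i')): buffer="obtchpiapilp" (len 12), cursors c1@7 c2@10, authorship .....11.22..
After op 3 (move_left): buffer="obtchpiapilp" (len 12), cursors c1@6 c2@9, authorship .....11.22..
After op 4 (move_right): buffer="obtchpiapilp" (len 12), cursors c1@7 c2@10, authorship .....11.22..
After op 5 (add_cursor(11)): buffer="obtchpiapilp" (len 12), cursors c1@7 c2@10 c3@11, authorship .....11.22..

Answer: 7 10 11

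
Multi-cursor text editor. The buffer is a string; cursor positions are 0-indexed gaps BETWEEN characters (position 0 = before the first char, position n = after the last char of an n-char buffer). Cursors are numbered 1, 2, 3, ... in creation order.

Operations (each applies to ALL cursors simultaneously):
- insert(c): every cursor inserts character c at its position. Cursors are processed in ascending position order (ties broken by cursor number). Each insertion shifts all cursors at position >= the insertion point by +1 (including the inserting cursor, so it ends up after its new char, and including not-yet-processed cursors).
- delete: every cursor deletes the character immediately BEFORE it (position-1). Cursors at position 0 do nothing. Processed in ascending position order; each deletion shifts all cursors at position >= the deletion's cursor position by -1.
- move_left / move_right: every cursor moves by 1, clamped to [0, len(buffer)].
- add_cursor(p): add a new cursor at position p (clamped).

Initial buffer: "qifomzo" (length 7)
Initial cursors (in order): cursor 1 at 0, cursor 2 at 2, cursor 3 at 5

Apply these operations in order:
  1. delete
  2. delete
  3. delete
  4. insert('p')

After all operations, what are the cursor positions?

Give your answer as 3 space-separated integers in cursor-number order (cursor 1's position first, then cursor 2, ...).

After op 1 (delete): buffer="qfozo" (len 5), cursors c1@0 c2@1 c3@3, authorship .....
After op 2 (delete): buffer="fzo" (len 3), cursors c1@0 c2@0 c3@1, authorship ...
After op 3 (delete): buffer="zo" (len 2), cursors c1@0 c2@0 c3@0, authorship ..
After op 4 (insert('p')): buffer="pppzo" (len 5), cursors c1@3 c2@3 c3@3, authorship 123..

Answer: 3 3 3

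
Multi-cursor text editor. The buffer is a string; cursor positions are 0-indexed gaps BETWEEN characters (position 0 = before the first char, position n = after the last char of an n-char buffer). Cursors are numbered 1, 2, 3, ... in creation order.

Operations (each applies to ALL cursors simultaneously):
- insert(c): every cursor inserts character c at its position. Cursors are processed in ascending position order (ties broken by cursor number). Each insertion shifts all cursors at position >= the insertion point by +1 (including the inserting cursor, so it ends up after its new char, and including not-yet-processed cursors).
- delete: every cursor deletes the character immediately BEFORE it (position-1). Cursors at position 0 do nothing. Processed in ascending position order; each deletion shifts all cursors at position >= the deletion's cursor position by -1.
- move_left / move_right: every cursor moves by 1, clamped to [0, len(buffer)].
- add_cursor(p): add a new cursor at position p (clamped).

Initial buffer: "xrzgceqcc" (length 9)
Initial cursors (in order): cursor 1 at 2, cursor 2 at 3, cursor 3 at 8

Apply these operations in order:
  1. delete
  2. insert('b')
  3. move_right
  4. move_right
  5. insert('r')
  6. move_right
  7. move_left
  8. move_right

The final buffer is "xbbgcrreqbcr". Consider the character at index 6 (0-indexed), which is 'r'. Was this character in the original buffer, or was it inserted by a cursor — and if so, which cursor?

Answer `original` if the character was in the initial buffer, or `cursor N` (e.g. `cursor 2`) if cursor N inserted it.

Answer: cursor 2

Derivation:
After op 1 (delete): buffer="xgceqc" (len 6), cursors c1@1 c2@1 c3@5, authorship ......
After op 2 (insert('b')): buffer="xbbgceqbc" (len 9), cursors c1@3 c2@3 c3@8, authorship .12....3.
After op 3 (move_right): buffer="xbbgceqbc" (len 9), cursors c1@4 c2@4 c3@9, authorship .12....3.
After op 4 (move_right): buffer="xbbgceqbc" (len 9), cursors c1@5 c2@5 c3@9, authorship .12....3.
After op 5 (insert('r')): buffer="xbbgcrreqbcr" (len 12), cursors c1@7 c2@7 c3@12, authorship .12..12..3.3
After op 6 (move_right): buffer="xbbgcrreqbcr" (len 12), cursors c1@8 c2@8 c3@12, authorship .12..12..3.3
After op 7 (move_left): buffer="xbbgcrreqbcr" (len 12), cursors c1@7 c2@7 c3@11, authorship .12..12..3.3
After op 8 (move_right): buffer="xbbgcrreqbcr" (len 12), cursors c1@8 c2@8 c3@12, authorship .12..12..3.3
Authorship (.=original, N=cursor N): . 1 2 . . 1 2 . . 3 . 3
Index 6: author = 2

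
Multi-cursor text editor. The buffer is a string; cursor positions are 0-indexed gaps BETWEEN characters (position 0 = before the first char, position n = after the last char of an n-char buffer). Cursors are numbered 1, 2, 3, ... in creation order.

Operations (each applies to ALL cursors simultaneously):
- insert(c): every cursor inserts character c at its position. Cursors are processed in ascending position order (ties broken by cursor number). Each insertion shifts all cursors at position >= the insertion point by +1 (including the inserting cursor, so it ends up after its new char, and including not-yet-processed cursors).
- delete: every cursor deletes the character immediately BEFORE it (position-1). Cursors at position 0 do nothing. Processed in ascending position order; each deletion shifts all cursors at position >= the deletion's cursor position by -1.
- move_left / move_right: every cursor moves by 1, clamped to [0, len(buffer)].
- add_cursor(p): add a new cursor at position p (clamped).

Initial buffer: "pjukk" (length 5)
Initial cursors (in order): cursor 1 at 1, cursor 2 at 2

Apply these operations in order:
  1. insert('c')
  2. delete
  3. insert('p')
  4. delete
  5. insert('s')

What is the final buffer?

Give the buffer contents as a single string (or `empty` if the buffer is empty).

After op 1 (insert('c')): buffer="pcjcukk" (len 7), cursors c1@2 c2@4, authorship .1.2...
After op 2 (delete): buffer="pjukk" (len 5), cursors c1@1 c2@2, authorship .....
After op 3 (insert('p')): buffer="ppjpukk" (len 7), cursors c1@2 c2@4, authorship .1.2...
After op 4 (delete): buffer="pjukk" (len 5), cursors c1@1 c2@2, authorship .....
After op 5 (insert('s')): buffer="psjsukk" (len 7), cursors c1@2 c2@4, authorship .1.2...

Answer: psjsukk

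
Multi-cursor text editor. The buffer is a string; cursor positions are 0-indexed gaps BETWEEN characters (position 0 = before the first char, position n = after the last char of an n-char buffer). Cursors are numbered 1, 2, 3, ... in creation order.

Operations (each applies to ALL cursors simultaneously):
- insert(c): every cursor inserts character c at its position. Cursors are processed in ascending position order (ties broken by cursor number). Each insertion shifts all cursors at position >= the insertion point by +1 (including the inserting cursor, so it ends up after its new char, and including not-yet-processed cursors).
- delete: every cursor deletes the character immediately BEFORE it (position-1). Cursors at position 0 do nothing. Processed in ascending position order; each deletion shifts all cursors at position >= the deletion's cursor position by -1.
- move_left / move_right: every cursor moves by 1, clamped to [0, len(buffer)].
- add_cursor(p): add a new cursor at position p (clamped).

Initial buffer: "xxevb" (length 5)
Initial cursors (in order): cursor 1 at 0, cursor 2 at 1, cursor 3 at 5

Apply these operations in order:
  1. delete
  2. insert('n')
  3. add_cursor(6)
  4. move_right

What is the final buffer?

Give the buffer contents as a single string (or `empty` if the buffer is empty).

Answer: nnxevn

Derivation:
After op 1 (delete): buffer="xev" (len 3), cursors c1@0 c2@0 c3@3, authorship ...
After op 2 (insert('n')): buffer="nnxevn" (len 6), cursors c1@2 c2@2 c3@6, authorship 12...3
After op 3 (add_cursor(6)): buffer="nnxevn" (len 6), cursors c1@2 c2@2 c3@6 c4@6, authorship 12...3
After op 4 (move_right): buffer="nnxevn" (len 6), cursors c1@3 c2@3 c3@6 c4@6, authorship 12...3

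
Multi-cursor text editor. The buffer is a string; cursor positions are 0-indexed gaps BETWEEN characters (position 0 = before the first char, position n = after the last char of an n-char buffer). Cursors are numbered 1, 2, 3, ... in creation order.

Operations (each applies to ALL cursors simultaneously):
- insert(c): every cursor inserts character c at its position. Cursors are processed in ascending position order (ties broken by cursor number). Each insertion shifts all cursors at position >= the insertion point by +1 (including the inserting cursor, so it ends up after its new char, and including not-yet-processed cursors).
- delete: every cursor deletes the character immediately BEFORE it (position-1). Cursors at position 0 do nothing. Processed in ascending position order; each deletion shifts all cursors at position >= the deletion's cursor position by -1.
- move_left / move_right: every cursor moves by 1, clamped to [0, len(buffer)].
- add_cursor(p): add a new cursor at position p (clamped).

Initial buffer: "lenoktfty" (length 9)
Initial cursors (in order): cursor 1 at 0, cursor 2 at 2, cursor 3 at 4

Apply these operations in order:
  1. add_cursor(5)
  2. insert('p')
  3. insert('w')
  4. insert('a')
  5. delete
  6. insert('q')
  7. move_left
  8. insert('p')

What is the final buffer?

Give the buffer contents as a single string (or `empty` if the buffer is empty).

After op 1 (add_cursor(5)): buffer="lenoktfty" (len 9), cursors c1@0 c2@2 c3@4 c4@5, authorship .........
After op 2 (insert('p')): buffer="plepnopkptfty" (len 13), cursors c1@1 c2@4 c3@7 c4@9, authorship 1..2..3.4....
After op 3 (insert('w')): buffer="pwlepwnopwkpwtfty" (len 17), cursors c1@2 c2@6 c3@10 c4@13, authorship 11..22..33.44....
After op 4 (insert('a')): buffer="pwalepwanopwakpwatfty" (len 21), cursors c1@3 c2@8 c3@13 c4@17, authorship 111..222..333.444....
After op 5 (delete): buffer="pwlepwnopwkpwtfty" (len 17), cursors c1@2 c2@6 c3@10 c4@13, authorship 11..22..33.44....
After op 6 (insert('q')): buffer="pwqlepwqnopwqkpwqtfty" (len 21), cursors c1@3 c2@8 c3@13 c4@17, authorship 111..222..333.444....
After op 7 (move_left): buffer="pwqlepwqnopwqkpwqtfty" (len 21), cursors c1@2 c2@7 c3@12 c4@16, authorship 111..222..333.444....
After op 8 (insert('p')): buffer="pwpqlepwpqnopwpqkpwpqtfty" (len 25), cursors c1@3 c2@9 c3@15 c4@20, authorship 1111..2222..3333.4444....

Answer: pwpqlepwpqnopwpqkpwpqtfty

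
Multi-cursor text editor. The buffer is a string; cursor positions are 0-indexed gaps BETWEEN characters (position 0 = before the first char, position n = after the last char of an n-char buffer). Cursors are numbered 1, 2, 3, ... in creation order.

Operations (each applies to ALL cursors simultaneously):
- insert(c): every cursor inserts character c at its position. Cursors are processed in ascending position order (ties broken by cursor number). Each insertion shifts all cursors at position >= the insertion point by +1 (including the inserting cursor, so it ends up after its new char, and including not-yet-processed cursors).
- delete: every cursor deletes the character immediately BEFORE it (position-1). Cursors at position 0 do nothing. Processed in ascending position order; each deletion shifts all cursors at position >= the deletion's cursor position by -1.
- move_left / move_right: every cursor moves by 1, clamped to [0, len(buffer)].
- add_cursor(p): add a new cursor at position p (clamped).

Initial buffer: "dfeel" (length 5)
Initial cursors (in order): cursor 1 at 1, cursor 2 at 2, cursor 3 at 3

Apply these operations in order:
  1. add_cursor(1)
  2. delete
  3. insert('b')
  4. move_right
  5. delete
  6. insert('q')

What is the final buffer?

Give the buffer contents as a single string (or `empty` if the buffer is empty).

After op 1 (add_cursor(1)): buffer="dfeel" (len 5), cursors c1@1 c4@1 c2@2 c3@3, authorship .....
After op 2 (delete): buffer="el" (len 2), cursors c1@0 c2@0 c3@0 c4@0, authorship ..
After op 3 (insert('b')): buffer="bbbbel" (len 6), cursors c1@4 c2@4 c3@4 c4@4, authorship 1234..
After op 4 (move_right): buffer="bbbbel" (len 6), cursors c1@5 c2@5 c3@5 c4@5, authorship 1234..
After op 5 (delete): buffer="bl" (len 2), cursors c1@1 c2@1 c3@1 c4@1, authorship 1.
After op 6 (insert('q')): buffer="bqqqql" (len 6), cursors c1@5 c2@5 c3@5 c4@5, authorship 11234.

Answer: bqqqql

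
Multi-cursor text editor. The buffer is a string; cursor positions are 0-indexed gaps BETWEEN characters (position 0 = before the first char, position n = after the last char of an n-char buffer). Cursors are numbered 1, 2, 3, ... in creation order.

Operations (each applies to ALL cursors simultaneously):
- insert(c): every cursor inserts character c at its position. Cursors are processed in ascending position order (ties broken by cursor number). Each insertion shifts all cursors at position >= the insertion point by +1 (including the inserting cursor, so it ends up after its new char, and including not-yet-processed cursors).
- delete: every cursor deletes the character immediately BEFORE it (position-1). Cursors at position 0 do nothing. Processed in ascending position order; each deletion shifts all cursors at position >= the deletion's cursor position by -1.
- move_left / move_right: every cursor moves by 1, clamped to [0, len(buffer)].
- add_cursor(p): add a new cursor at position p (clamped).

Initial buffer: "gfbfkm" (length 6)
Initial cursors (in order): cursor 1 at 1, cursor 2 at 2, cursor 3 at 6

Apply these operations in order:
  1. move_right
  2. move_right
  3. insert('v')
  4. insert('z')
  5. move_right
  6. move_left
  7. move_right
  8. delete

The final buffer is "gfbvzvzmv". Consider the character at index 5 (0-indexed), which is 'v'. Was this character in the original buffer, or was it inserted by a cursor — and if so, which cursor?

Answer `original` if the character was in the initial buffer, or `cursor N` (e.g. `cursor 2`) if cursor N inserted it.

Answer: cursor 2

Derivation:
After op 1 (move_right): buffer="gfbfkm" (len 6), cursors c1@2 c2@3 c3@6, authorship ......
After op 2 (move_right): buffer="gfbfkm" (len 6), cursors c1@3 c2@4 c3@6, authorship ......
After op 3 (insert('v')): buffer="gfbvfvkmv" (len 9), cursors c1@4 c2@6 c3@9, authorship ...1.2..3
After op 4 (insert('z')): buffer="gfbvzfvzkmvz" (len 12), cursors c1@5 c2@8 c3@12, authorship ...11.22..33
After op 5 (move_right): buffer="gfbvzfvzkmvz" (len 12), cursors c1@6 c2@9 c3@12, authorship ...11.22..33
After op 6 (move_left): buffer="gfbvzfvzkmvz" (len 12), cursors c1@5 c2@8 c3@11, authorship ...11.22..33
After op 7 (move_right): buffer="gfbvzfvzkmvz" (len 12), cursors c1@6 c2@9 c3@12, authorship ...11.22..33
After op 8 (delete): buffer="gfbvzvzmv" (len 9), cursors c1@5 c2@7 c3@9, authorship ...1122.3
Authorship (.=original, N=cursor N): . . . 1 1 2 2 . 3
Index 5: author = 2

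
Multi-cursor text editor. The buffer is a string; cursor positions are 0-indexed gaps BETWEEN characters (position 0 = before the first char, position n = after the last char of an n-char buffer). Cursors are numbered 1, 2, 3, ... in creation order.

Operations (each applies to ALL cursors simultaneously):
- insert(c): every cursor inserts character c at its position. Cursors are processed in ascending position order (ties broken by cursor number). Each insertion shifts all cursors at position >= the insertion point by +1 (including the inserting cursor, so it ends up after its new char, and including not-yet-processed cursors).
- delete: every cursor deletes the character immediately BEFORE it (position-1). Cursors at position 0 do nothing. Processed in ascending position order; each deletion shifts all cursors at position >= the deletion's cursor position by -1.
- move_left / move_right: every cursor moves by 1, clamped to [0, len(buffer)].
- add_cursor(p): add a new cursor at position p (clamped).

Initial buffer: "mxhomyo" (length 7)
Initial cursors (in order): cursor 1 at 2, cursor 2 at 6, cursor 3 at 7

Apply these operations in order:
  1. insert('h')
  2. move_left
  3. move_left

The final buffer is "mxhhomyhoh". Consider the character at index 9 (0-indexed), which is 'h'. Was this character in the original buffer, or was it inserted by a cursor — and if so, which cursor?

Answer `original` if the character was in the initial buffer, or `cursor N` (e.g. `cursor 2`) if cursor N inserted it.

After op 1 (insert('h')): buffer="mxhhomyhoh" (len 10), cursors c1@3 c2@8 c3@10, authorship ..1....2.3
After op 2 (move_left): buffer="mxhhomyhoh" (len 10), cursors c1@2 c2@7 c3@9, authorship ..1....2.3
After op 3 (move_left): buffer="mxhhomyhoh" (len 10), cursors c1@1 c2@6 c3@8, authorship ..1....2.3
Authorship (.=original, N=cursor N): . . 1 . . . . 2 . 3
Index 9: author = 3

Answer: cursor 3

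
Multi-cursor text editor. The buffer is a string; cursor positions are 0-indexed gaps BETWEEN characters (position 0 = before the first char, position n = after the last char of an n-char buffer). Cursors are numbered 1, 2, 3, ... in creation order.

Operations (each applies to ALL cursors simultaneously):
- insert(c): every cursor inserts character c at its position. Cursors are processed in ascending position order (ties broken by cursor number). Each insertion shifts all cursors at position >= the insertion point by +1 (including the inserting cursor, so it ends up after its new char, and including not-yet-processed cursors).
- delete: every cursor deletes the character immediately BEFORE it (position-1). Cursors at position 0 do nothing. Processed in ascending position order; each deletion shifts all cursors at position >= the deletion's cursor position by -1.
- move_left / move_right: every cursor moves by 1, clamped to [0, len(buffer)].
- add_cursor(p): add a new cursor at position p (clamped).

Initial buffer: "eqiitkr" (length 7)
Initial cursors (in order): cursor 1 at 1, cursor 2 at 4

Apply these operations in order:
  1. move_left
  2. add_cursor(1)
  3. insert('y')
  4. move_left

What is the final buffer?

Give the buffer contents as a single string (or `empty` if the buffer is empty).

Answer: yeyqiyitkr

Derivation:
After op 1 (move_left): buffer="eqiitkr" (len 7), cursors c1@0 c2@3, authorship .......
After op 2 (add_cursor(1)): buffer="eqiitkr" (len 7), cursors c1@0 c3@1 c2@3, authorship .......
After op 3 (insert('y')): buffer="yeyqiyitkr" (len 10), cursors c1@1 c3@3 c2@6, authorship 1.3..2....
After op 4 (move_left): buffer="yeyqiyitkr" (len 10), cursors c1@0 c3@2 c2@5, authorship 1.3..2....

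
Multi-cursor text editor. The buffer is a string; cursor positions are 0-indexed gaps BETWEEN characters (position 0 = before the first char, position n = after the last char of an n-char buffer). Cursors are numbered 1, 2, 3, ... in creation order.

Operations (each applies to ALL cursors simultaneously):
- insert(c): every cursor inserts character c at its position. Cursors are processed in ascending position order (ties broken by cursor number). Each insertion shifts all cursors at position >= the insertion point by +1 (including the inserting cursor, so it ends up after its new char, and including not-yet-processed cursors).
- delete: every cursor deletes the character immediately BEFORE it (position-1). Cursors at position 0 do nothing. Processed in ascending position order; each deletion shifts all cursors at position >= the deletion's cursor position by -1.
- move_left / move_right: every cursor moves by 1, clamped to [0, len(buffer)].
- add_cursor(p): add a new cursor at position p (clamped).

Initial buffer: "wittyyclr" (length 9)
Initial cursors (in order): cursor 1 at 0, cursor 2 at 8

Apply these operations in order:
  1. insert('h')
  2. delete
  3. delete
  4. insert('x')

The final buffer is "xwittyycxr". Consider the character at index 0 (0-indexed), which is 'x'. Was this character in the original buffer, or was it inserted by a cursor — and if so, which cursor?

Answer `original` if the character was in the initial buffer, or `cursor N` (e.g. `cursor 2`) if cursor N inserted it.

After op 1 (insert('h')): buffer="hwittyyclhr" (len 11), cursors c1@1 c2@10, authorship 1........2.
After op 2 (delete): buffer="wittyyclr" (len 9), cursors c1@0 c2@8, authorship .........
After op 3 (delete): buffer="wittyycr" (len 8), cursors c1@0 c2@7, authorship ........
After op 4 (insert('x')): buffer="xwittyycxr" (len 10), cursors c1@1 c2@9, authorship 1.......2.
Authorship (.=original, N=cursor N): 1 . . . . . . . 2 .
Index 0: author = 1

Answer: cursor 1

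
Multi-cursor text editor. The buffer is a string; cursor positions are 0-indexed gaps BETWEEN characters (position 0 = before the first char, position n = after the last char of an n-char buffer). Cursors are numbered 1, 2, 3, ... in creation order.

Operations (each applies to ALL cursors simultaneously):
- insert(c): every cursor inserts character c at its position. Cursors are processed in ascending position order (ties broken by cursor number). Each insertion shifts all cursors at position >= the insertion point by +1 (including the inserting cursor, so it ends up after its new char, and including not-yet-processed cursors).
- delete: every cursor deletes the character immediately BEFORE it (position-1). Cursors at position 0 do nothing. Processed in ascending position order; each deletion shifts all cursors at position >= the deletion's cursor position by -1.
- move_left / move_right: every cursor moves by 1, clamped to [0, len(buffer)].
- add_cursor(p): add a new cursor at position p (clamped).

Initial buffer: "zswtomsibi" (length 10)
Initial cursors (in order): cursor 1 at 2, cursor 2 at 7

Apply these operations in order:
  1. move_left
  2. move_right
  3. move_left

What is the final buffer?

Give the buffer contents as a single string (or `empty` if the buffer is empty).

Answer: zswtomsibi

Derivation:
After op 1 (move_left): buffer="zswtomsibi" (len 10), cursors c1@1 c2@6, authorship ..........
After op 2 (move_right): buffer="zswtomsibi" (len 10), cursors c1@2 c2@7, authorship ..........
After op 3 (move_left): buffer="zswtomsibi" (len 10), cursors c1@1 c2@6, authorship ..........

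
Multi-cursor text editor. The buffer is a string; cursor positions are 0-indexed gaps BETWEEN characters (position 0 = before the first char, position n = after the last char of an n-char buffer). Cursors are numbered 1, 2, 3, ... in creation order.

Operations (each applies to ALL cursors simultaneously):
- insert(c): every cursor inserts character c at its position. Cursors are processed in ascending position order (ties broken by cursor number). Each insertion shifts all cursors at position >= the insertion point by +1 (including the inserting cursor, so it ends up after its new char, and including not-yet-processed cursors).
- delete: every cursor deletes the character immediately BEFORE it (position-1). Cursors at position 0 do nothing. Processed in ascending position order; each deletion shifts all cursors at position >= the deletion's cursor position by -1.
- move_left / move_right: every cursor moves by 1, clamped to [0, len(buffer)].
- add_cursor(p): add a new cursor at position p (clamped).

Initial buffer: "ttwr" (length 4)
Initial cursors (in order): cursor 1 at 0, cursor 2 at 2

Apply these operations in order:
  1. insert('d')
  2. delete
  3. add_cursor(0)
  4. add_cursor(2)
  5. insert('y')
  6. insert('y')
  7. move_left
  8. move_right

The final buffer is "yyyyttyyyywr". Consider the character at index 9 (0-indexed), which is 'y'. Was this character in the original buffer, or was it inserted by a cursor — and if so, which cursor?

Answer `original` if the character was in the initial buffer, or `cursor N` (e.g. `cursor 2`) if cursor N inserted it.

After op 1 (insert('d')): buffer="dttdwr" (len 6), cursors c1@1 c2@4, authorship 1..2..
After op 2 (delete): buffer="ttwr" (len 4), cursors c1@0 c2@2, authorship ....
After op 3 (add_cursor(0)): buffer="ttwr" (len 4), cursors c1@0 c3@0 c2@2, authorship ....
After op 4 (add_cursor(2)): buffer="ttwr" (len 4), cursors c1@0 c3@0 c2@2 c4@2, authorship ....
After op 5 (insert('y')): buffer="yyttyywr" (len 8), cursors c1@2 c3@2 c2@6 c4@6, authorship 13..24..
After op 6 (insert('y')): buffer="yyyyttyyyywr" (len 12), cursors c1@4 c3@4 c2@10 c4@10, authorship 1313..2424..
After op 7 (move_left): buffer="yyyyttyyyywr" (len 12), cursors c1@3 c3@3 c2@9 c4@9, authorship 1313..2424..
After op 8 (move_right): buffer="yyyyttyyyywr" (len 12), cursors c1@4 c3@4 c2@10 c4@10, authorship 1313..2424..
Authorship (.=original, N=cursor N): 1 3 1 3 . . 2 4 2 4 . .
Index 9: author = 4

Answer: cursor 4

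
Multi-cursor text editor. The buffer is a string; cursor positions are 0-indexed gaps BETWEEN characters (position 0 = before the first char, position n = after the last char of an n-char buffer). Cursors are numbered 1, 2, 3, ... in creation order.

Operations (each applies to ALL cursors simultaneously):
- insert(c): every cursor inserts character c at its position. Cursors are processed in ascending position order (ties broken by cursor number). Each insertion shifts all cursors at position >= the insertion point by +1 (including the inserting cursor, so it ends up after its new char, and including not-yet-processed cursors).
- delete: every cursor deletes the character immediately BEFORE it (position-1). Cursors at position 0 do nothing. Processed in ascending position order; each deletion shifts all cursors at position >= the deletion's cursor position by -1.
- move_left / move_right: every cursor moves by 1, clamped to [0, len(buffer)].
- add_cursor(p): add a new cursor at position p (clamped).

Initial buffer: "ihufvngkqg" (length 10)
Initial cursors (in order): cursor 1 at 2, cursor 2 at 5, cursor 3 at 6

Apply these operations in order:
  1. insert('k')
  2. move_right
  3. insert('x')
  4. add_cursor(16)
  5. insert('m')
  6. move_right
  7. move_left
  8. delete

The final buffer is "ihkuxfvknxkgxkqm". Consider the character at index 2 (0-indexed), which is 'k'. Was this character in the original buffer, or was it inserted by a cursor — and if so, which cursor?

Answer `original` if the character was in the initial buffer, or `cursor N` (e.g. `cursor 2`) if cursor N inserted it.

After op 1 (insert('k')): buffer="ihkufvknkgkqg" (len 13), cursors c1@3 c2@7 c3@9, authorship ..1...2.3....
After op 2 (move_right): buffer="ihkufvknkgkqg" (len 13), cursors c1@4 c2@8 c3@10, authorship ..1...2.3....
After op 3 (insert('x')): buffer="ihkuxfvknxkgxkqg" (len 16), cursors c1@5 c2@10 c3@13, authorship ..1.1..2.23.3...
After op 4 (add_cursor(16)): buffer="ihkuxfvknxkgxkqg" (len 16), cursors c1@5 c2@10 c3@13 c4@16, authorship ..1.1..2.23.3...
After op 5 (insert('m')): buffer="ihkuxmfvknxmkgxmkqgm" (len 20), cursors c1@6 c2@12 c3@16 c4@20, authorship ..1.11..2.223.33...4
After op 6 (move_right): buffer="ihkuxmfvknxmkgxmkqgm" (len 20), cursors c1@7 c2@13 c3@17 c4@20, authorship ..1.11..2.223.33...4
After op 7 (move_left): buffer="ihkuxmfvknxmkgxmkqgm" (len 20), cursors c1@6 c2@12 c3@16 c4@19, authorship ..1.11..2.223.33...4
After op 8 (delete): buffer="ihkuxfvknxkgxkqm" (len 16), cursors c1@5 c2@10 c3@13 c4@15, authorship ..1.1..2.23.3..4
Authorship (.=original, N=cursor N): . . 1 . 1 . . 2 . 2 3 . 3 . . 4
Index 2: author = 1

Answer: cursor 1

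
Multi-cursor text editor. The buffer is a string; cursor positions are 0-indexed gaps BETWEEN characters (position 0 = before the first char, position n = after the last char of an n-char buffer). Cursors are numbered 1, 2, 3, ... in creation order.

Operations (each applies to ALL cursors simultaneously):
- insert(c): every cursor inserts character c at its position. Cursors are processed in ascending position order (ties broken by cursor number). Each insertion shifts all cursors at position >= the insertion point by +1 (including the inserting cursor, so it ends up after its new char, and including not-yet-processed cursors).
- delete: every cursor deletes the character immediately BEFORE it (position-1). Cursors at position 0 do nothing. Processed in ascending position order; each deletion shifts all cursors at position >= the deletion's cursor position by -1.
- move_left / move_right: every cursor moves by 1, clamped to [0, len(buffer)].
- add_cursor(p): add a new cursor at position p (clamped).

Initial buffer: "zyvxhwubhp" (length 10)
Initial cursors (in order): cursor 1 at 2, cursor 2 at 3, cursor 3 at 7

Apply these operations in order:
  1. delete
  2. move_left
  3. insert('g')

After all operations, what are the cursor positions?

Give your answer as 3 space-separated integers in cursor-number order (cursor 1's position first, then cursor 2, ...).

Answer: 2 2 6

Derivation:
After op 1 (delete): buffer="zxhwbhp" (len 7), cursors c1@1 c2@1 c3@4, authorship .......
After op 2 (move_left): buffer="zxhwbhp" (len 7), cursors c1@0 c2@0 c3@3, authorship .......
After op 3 (insert('g')): buffer="ggzxhgwbhp" (len 10), cursors c1@2 c2@2 c3@6, authorship 12...3....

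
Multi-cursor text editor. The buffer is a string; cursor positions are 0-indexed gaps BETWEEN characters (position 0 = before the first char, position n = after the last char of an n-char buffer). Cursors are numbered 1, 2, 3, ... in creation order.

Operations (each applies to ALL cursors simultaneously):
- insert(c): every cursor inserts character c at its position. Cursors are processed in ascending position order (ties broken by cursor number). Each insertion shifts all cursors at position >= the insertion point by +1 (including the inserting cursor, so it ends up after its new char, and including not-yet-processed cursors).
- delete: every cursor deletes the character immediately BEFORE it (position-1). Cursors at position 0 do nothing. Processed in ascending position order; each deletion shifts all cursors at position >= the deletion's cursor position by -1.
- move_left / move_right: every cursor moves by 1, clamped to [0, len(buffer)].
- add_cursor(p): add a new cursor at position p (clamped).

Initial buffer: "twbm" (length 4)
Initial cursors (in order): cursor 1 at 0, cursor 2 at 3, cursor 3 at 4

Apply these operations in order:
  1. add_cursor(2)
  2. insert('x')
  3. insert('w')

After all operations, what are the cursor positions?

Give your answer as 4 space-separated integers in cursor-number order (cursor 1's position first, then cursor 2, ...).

After op 1 (add_cursor(2)): buffer="twbm" (len 4), cursors c1@0 c4@2 c2@3 c3@4, authorship ....
After op 2 (insert('x')): buffer="xtwxbxmx" (len 8), cursors c1@1 c4@4 c2@6 c3@8, authorship 1..4.2.3
After op 3 (insert('w')): buffer="xwtwxwbxwmxw" (len 12), cursors c1@2 c4@6 c2@9 c3@12, authorship 11..44.22.33

Answer: 2 9 12 6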